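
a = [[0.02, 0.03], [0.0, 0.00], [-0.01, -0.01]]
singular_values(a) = [0.04, 0.0]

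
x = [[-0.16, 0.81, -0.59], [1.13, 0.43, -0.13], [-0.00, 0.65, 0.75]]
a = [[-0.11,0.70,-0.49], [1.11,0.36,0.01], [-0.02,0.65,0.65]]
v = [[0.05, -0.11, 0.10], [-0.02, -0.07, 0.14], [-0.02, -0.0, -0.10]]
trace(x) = 1.02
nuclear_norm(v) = 0.35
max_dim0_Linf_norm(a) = 1.11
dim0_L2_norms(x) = [1.14, 1.12, 0.96]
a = v + x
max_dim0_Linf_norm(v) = 0.14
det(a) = -0.89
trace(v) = -0.12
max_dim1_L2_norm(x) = 1.22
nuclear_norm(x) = 3.21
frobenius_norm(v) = 0.24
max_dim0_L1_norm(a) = 1.71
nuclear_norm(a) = 2.93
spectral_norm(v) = 0.23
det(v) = 0.00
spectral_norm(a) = 1.22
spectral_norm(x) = 1.28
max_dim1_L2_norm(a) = 1.17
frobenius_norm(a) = 1.72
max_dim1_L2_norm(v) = 0.16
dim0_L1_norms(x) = [1.29, 1.89, 1.47]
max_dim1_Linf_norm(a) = 1.11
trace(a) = 0.90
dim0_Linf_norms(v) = [0.05, 0.11, 0.14]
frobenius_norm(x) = 1.87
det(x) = -1.18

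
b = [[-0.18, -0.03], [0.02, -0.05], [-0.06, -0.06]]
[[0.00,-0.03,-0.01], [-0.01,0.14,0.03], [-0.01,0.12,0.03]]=b @ [[-0.03, 0.57, 0.13],[0.12, -2.58, -0.58]]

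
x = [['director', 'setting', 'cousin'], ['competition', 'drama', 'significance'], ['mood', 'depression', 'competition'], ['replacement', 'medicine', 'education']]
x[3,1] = 'medicine'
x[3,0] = 'replacement'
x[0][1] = 'setting'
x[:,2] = ['cousin', 'significance', 'competition', 'education']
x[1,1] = 'drama'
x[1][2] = 'significance'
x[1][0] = 'competition'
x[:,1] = ['setting', 'drama', 'depression', 'medicine']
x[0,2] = 'cousin'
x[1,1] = 'drama'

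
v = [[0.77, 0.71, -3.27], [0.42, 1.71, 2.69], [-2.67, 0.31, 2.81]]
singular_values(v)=[5.46, 2.33, 1.44]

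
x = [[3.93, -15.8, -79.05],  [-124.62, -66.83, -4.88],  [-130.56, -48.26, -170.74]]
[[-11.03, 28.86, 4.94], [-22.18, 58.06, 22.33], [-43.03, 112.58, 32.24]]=x@[[0.13, -0.34, -0.15], [0.08, -0.21, -0.05], [0.13, -0.34, -0.06]]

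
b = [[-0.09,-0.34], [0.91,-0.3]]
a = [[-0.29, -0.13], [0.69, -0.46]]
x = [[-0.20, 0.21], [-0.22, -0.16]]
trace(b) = -0.39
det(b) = 0.34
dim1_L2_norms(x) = [0.29, 0.27]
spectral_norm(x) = 0.30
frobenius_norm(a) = 0.89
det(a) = 0.22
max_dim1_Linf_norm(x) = 0.22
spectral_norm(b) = 0.96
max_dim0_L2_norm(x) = 0.3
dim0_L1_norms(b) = [1.0, 0.64]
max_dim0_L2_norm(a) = 0.75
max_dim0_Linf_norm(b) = 0.91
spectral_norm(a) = 0.85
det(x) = 0.08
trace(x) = -0.36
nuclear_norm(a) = 1.11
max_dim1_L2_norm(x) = 0.29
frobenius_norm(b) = 1.02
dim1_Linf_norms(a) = [0.29, 0.69]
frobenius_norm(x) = 0.40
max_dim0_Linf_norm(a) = 0.69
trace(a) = -0.75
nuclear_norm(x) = 0.56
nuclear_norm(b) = 1.31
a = x + b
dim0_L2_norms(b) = [0.91, 0.45]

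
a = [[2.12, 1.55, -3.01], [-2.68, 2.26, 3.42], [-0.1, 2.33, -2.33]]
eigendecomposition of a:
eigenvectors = [[0.25,0.51,0.54], [0.89,0.77,-0.25], [0.38,0.38,0.81]]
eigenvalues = [2.98, 2.18, -3.11]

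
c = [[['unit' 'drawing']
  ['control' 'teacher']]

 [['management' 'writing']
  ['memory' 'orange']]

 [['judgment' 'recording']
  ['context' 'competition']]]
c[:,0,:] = [['unit', 'drawing'], ['management', 'writing'], ['judgment', 'recording']]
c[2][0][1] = 'recording'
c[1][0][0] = 'management'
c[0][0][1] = 'drawing'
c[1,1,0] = 'memory'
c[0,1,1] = 'teacher'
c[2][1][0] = 'context'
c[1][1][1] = 'orange'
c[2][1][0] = 'context'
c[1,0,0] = 'management'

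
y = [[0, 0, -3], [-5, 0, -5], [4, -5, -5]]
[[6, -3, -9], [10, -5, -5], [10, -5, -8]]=y@[[0, 0, -2], [0, 0, -3], [-2, 1, 3]]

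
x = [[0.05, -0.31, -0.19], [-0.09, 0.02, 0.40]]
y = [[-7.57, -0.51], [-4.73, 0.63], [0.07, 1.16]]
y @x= [[-0.33, 2.34, 1.23], [-0.29, 1.48, 1.15], [-0.1, 0.00, 0.45]]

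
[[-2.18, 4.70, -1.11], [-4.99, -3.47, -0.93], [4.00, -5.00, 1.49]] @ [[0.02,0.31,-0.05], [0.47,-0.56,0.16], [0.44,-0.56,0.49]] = [[1.68,-2.69,0.32], [-2.14,0.92,-0.76], [-1.61,3.21,-0.27]]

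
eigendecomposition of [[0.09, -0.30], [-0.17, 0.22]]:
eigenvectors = [[-0.87, 0.71], [-0.49, -0.71]]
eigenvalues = [-0.08, 0.39]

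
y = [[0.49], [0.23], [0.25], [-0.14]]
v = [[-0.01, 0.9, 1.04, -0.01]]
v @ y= [[0.46]]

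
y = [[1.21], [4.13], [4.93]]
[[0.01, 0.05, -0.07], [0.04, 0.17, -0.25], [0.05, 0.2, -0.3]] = y @[[0.01, 0.04, -0.06]]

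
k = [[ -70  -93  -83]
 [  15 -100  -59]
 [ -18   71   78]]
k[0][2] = -83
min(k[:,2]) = -83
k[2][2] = 78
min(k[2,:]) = -18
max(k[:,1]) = 71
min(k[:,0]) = -70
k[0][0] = -70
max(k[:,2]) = 78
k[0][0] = -70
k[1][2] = -59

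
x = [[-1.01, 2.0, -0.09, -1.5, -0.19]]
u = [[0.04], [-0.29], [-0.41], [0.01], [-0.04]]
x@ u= [[-0.59]]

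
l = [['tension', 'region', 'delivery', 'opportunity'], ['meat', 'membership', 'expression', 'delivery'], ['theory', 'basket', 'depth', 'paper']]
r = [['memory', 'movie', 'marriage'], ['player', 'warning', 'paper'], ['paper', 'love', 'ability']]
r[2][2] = 'ability'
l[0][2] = 'delivery'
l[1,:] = ['meat', 'membership', 'expression', 'delivery']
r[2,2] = 'ability'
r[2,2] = 'ability'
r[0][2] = 'marriage'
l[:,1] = ['region', 'membership', 'basket']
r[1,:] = ['player', 'warning', 'paper']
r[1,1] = 'warning'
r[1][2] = 'paper'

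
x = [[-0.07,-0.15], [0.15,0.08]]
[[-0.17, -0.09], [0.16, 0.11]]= x@[[0.66,0.56], [0.82,0.31]]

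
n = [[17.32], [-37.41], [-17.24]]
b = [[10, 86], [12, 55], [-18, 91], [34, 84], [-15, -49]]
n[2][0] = -17.24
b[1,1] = 55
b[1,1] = 55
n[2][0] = -17.24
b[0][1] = 86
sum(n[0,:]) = 17.32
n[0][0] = 17.32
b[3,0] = 34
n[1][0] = -37.41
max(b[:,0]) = 34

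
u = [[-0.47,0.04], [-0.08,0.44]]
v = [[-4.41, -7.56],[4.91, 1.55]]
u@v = [[2.27,3.62], [2.51,1.29]]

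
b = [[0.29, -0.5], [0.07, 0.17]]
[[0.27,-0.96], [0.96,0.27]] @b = [[0.01, -0.30], [0.30, -0.43]]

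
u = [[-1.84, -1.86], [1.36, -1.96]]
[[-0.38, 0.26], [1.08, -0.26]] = u @ [[0.45, -0.16], [-0.24, 0.02]]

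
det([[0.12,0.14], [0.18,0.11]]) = -0.012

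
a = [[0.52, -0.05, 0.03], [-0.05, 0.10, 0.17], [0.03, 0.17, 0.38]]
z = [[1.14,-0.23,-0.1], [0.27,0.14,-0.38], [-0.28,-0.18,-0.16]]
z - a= [[0.62, -0.18, -0.13], [0.32, 0.04, -0.55], [-0.31, -0.35, -0.54]]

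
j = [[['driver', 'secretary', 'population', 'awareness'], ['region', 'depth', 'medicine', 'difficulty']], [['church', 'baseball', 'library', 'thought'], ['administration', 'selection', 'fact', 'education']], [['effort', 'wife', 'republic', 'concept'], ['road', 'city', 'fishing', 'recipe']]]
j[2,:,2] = ['republic', 'fishing']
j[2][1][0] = 'road'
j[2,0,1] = 'wife'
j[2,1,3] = 'recipe'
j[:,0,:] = [['driver', 'secretary', 'population', 'awareness'], ['church', 'baseball', 'library', 'thought'], ['effort', 'wife', 'republic', 'concept']]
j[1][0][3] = 'thought'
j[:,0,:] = [['driver', 'secretary', 'population', 'awareness'], ['church', 'baseball', 'library', 'thought'], ['effort', 'wife', 'republic', 'concept']]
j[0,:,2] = ['population', 'medicine']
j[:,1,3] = ['difficulty', 'education', 'recipe']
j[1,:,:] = [['church', 'baseball', 'library', 'thought'], ['administration', 'selection', 'fact', 'education']]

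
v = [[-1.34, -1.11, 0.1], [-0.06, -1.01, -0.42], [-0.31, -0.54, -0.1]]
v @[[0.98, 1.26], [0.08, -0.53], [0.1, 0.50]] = [[-1.39,-1.05], [-0.18,0.25], [-0.36,-0.15]]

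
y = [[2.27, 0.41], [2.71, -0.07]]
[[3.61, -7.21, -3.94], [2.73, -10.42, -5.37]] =y @ [[1.08,  -3.76,  -1.95], [2.82,  3.23,  1.19]]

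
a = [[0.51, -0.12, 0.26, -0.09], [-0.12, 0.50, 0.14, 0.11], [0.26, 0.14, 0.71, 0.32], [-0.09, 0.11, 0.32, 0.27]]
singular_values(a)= [0.99, 0.67, 0.31, 0.01]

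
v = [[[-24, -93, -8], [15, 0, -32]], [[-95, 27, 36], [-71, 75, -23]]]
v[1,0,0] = -95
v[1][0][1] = 27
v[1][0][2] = 36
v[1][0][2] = 36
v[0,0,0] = -24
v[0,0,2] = -8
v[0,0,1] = -93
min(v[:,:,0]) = -95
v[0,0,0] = -24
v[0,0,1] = -93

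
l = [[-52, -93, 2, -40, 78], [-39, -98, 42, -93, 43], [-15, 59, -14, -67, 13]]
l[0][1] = -93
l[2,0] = -15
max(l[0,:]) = 78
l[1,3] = -93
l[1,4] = 43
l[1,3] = -93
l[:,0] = [-52, -39, -15]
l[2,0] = -15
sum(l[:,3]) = -200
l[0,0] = -52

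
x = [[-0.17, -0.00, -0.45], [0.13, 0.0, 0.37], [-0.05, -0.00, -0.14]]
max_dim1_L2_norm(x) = 0.48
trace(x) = -0.31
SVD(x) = [[-0.75, -0.65, -0.07], [0.61, -0.74, 0.28], [-0.23, 0.17, 0.96]] @ diag([0.6381599255750139, 0.007204817144991055, 0.0]) @ [[0.34, 0.00, 0.94], [0.94, 0.0, -0.34], [0.00, 1.0, 0.00]]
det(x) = 0.00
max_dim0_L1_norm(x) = 0.96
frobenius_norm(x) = 0.64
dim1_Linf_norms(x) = [0.45, 0.37, 0.14]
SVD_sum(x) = [[-0.17, 0.0, -0.45],[0.13, 0.0, 0.37],[-0.05, 0.00, -0.14]] + [[-0.00,0.0,0.0], [-0.00,0.0,0.0], [0.0,0.0,-0.00]] + [[0.0, -0.00, 0.00], [0.00, 0.0, 0.0], [0.00, 0.00, 0.00]]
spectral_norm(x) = 0.64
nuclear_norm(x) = 0.65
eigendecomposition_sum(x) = [[0.00, 0.00, 0.00], [-0.0, 0.0, 0.0], [0.0, 0.00, 0.0]] + [[-0.17,-0.00,-0.46], [0.13,-0.00,0.36], [-0.05,-0.0,-0.14]] + [[-0.0, -0.0, 0.01],[-0.0, -0.0, 0.01],[0.0, -0.00, -0.00]]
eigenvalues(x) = [0.0, -0.31, -0.0]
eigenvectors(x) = [[0.00, -0.76, 0.55], [1.00, 0.60, 0.81], [0.00, -0.23, -0.20]]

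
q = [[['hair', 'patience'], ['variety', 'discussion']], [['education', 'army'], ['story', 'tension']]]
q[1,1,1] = 'tension'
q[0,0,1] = 'patience'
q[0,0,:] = ['hair', 'patience']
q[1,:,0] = ['education', 'story']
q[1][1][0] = 'story'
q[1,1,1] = 'tension'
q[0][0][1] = 'patience'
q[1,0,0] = 'education'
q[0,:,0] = ['hair', 'variety']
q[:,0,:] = [['hair', 'patience'], ['education', 'army']]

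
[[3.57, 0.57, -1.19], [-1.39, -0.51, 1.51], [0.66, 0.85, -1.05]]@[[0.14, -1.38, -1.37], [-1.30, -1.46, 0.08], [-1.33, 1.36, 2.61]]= [[1.34, -7.38, -7.95], [-1.54, 4.72, 5.8], [0.38, -3.58, -3.58]]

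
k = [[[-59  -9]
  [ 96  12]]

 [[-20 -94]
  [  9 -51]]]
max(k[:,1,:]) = 96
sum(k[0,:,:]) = 40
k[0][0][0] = -59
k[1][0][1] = -94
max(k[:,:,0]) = 96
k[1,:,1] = [-94, -51]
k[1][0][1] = -94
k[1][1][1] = -51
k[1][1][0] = 9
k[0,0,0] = -59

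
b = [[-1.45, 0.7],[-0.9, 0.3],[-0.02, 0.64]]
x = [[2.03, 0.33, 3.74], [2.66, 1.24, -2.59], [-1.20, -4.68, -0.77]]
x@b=[[-3.32, 3.91], [-4.92, 0.58], [5.97, -2.74]]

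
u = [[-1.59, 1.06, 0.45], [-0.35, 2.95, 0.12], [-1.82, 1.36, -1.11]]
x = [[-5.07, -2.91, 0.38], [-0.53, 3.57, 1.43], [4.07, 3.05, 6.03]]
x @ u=[[8.39, -13.44, -3.05], [-3.01, 11.91, -1.40], [-18.51, 21.51, -4.5]]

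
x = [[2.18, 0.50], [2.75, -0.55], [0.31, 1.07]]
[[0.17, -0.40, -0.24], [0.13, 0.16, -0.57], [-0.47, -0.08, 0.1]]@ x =[[-0.8, 0.05], [0.55, -0.63], [-1.21, -0.08]]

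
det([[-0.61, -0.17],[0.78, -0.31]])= 0.322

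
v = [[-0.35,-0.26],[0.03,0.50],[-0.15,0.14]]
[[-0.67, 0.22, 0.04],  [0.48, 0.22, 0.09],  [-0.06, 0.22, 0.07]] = v@ [[1.24, -1.01, -0.27], [0.89, 0.51, 0.2]]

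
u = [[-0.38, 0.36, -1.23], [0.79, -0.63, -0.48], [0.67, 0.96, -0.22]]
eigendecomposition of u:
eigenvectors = [[-0.06+0.60j,(-0.06-0.6j),(0.66+0j)], [(0.19+0.4j),0.19-0.40j,(-0.71+0j)], [0.66+0.00j,(0.66-0j),0.24+0.00j]]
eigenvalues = [(-0.01+1.2j), (-0.01-1.2j), (-1.21+0j)]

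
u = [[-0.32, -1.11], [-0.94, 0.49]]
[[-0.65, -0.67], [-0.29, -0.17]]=u@[[0.53, 0.43], [0.43, 0.48]]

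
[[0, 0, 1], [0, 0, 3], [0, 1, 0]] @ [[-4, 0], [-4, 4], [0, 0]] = [[0, 0], [0, 0], [-4, 4]]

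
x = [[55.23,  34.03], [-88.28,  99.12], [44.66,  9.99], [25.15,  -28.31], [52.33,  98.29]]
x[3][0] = 25.15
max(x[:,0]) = 55.23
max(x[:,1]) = 99.12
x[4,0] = 52.33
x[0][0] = 55.23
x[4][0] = 52.33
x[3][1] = -28.31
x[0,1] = 34.03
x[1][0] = -88.28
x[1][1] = 99.12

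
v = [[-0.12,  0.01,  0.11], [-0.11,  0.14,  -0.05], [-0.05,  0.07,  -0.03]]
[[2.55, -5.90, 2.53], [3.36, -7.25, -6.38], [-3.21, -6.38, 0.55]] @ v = [[0.22,  -0.62,  0.50], [0.71,  -1.43,  0.92], [1.06,  -0.89,  -0.05]]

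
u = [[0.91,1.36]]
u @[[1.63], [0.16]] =[[1.7]]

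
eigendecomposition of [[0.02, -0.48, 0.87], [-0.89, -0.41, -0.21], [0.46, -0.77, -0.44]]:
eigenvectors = [[(0.7+0j),0.29+0.42j,(0.29-0.42j)],[(-0.52+0j),(-0.21+0.57j),-0.21-0.57j],[0.50+0.00j,(-0.61+0j),-0.61-0.00j]]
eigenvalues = [(1+0j), (-0.91+0.4j), (-0.91-0.4j)]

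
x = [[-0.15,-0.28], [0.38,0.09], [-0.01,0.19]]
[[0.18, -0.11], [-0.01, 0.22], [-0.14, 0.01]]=x @ [[0.15, 0.56], [-0.73, 0.08]]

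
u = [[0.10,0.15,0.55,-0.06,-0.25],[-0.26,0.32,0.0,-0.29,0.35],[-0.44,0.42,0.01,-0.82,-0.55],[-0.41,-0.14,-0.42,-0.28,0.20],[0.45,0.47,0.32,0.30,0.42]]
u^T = [[0.10, -0.26, -0.44, -0.41, 0.45],[0.15, 0.32, 0.42, -0.14, 0.47],[0.55, 0.00, 0.01, -0.42, 0.32],[-0.06, -0.29, -0.82, -0.28, 0.3],[-0.25, 0.35, -0.55, 0.20, 0.42]]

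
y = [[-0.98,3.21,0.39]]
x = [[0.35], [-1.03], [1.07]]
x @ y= [[-0.34, 1.12, 0.14], [1.01, -3.31, -0.4], [-1.05, 3.43, 0.42]]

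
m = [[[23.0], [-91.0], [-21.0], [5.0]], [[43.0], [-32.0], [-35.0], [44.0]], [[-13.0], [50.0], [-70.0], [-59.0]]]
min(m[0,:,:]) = -91.0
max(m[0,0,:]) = 23.0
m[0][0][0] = 23.0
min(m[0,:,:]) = -91.0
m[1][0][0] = 43.0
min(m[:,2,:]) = -70.0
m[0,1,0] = -91.0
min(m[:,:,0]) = -91.0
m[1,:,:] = [[43.0], [-32.0], [-35.0], [44.0]]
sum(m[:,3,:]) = -10.0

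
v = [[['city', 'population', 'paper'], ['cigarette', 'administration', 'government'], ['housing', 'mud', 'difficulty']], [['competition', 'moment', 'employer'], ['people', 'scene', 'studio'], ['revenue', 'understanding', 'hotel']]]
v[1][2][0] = 'revenue'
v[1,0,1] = 'moment'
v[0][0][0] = 'city'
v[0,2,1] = 'mud'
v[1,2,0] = 'revenue'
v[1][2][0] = 'revenue'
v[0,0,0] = 'city'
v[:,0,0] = ['city', 'competition']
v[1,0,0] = 'competition'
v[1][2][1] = 'understanding'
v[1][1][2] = 'studio'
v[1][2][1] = 'understanding'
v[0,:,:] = [['city', 'population', 'paper'], ['cigarette', 'administration', 'government'], ['housing', 'mud', 'difficulty']]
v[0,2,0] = 'housing'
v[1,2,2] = 'hotel'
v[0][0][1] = 'population'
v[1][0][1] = 'moment'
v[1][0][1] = 'moment'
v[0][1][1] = 'administration'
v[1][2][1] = 'understanding'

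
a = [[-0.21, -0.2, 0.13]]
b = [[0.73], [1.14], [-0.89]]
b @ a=[[-0.15, -0.15, 0.09], [-0.24, -0.23, 0.15], [0.19, 0.18, -0.12]]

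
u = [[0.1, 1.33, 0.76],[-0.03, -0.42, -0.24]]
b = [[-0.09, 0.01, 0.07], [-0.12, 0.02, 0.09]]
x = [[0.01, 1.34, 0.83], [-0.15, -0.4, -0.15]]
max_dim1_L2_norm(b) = 0.15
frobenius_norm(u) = 1.61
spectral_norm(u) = 1.61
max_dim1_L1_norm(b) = 0.23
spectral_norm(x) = 1.63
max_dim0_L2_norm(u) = 1.39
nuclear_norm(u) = 1.61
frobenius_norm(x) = 1.64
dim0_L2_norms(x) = [0.15, 1.4, 0.84]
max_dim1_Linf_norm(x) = 1.34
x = u + b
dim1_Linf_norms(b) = [0.09, 0.12]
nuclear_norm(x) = 1.80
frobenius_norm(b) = 0.19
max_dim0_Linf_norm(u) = 1.33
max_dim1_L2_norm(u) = 1.54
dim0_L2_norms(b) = [0.15, 0.02, 0.11]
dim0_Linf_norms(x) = [0.15, 1.34, 0.83]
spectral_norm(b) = 0.19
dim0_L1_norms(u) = [0.13, 1.75, 1.0]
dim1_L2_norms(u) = [1.54, 0.48]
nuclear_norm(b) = 0.19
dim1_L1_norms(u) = [2.19, 0.69]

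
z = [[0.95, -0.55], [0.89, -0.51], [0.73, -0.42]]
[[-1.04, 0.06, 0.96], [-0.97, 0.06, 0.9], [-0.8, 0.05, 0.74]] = z@[[-0.97, 0.12, 0.92], [0.21, 0.10, -0.16]]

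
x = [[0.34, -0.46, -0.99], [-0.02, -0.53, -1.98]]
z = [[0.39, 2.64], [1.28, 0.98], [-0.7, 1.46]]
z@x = [[0.08, -1.58, -5.61], [0.42, -1.11, -3.21], [-0.27, -0.45, -2.2]]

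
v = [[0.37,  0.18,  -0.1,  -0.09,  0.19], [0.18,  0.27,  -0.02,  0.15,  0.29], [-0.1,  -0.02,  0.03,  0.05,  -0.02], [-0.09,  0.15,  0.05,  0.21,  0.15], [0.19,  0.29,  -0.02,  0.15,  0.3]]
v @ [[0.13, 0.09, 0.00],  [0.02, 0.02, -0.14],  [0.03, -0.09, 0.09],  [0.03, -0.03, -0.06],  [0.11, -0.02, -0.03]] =[[0.07, 0.04, -0.03], [0.06, 0.01, -0.06], [-0.01, -0.01, 0.0], [0.02, -0.02, -0.03], [0.07, 0.01, -0.06]]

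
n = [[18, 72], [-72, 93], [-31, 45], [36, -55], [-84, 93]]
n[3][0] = 36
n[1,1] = 93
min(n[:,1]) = -55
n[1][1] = 93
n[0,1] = 72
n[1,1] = 93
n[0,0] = 18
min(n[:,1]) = -55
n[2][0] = -31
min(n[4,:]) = -84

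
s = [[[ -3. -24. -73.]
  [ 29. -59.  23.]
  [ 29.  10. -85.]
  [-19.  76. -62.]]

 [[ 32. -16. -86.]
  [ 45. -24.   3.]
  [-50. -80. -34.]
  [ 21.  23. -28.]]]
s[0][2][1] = 10.0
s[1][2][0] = -50.0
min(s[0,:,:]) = -85.0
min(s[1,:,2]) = -86.0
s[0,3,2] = -62.0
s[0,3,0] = -19.0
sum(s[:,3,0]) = 2.0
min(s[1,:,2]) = -86.0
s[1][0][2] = -86.0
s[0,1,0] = 29.0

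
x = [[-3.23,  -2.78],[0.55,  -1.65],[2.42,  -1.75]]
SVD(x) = [[-0.97, -0.15], [-0.11, -0.51], [0.23, -0.85]] @ diag([4.3802646951635245, 3.30431251553239]) @ [[0.83, 0.56], [-0.56, 0.83]]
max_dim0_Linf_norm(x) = 3.23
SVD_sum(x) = [[-3.51, -2.37], [-0.39, -0.26], [0.85, 0.57]] + [[0.28, -0.41], [0.94, -1.39], [1.57, -2.32]]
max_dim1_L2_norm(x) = 4.26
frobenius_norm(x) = 5.49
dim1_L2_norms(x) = [4.26, 1.74, 2.99]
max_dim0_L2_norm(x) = 4.07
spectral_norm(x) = 4.38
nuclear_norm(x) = 7.68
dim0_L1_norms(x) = [6.2, 6.18]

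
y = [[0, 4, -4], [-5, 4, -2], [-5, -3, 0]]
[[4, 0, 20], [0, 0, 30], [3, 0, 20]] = y @[[0, 0, -4], [-1, 0, 0], [-2, 0, -5]]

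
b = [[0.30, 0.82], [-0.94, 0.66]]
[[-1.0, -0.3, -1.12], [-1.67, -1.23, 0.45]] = b @ [[0.73, 0.84, -1.15], [-1.49, -0.67, -0.95]]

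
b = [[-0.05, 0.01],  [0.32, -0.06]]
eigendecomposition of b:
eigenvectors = [[0.19, -0.16], [0.98, 0.99]]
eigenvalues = [0.0, -0.11]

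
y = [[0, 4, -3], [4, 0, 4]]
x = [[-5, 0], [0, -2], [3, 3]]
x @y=[[0, -20, 15], [-8, 0, -8], [12, 12, 3]]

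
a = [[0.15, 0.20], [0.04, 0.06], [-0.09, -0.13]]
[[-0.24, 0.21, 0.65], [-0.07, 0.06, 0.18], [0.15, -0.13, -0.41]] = a @ [[-0.20, 1.44, 2.01],  [-1.05, -0.01, 1.74]]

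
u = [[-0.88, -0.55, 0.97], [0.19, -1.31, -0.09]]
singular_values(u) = [1.54, 1.19]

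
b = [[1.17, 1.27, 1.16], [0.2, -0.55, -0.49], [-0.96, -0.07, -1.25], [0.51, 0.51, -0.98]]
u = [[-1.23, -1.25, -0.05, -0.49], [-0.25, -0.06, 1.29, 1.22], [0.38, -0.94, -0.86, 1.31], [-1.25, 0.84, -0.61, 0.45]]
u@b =[[-1.89, -1.12, -0.27], [-0.92, 0.25, -3.07], [1.75, 1.73, 0.69], [-0.48, -1.78, -1.54]]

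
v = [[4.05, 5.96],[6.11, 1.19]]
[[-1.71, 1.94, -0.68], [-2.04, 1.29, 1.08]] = v @ [[-0.32, 0.17, 0.23], [-0.07, 0.21, -0.27]]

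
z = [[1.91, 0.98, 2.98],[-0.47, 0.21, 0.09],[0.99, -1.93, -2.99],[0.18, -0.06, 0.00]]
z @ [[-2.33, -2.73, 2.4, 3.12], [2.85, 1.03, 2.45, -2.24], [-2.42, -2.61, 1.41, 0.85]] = [[-8.87, -11.98, 11.19, 6.3], [1.48, 1.26, -0.49, -1.86], [-0.57, 3.11, -6.57, 4.87], [-0.59, -0.55, 0.28, 0.7]]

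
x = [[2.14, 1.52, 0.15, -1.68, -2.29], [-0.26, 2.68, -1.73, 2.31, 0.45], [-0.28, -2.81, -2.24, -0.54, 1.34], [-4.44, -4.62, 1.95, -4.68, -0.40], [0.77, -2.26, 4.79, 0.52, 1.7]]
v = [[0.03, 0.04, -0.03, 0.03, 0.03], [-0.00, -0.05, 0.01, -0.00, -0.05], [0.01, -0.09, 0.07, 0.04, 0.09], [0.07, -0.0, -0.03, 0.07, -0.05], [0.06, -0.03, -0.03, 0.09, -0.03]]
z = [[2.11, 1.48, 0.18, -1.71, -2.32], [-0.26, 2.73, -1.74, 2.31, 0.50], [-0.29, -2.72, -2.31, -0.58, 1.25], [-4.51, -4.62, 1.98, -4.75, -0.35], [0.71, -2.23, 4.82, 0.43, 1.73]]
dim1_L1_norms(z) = [7.8, 7.54, 7.15, 16.21, 9.92]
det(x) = 123.02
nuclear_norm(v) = 0.44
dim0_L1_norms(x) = [7.89, 13.89, 10.86, 9.73, 6.18]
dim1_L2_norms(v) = [0.07, 0.07, 0.15, 0.11, 0.12]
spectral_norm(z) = 9.36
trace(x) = -0.40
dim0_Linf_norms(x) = [4.44, 4.62, 4.79, 4.68, 2.29]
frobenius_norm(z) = 12.08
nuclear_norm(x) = 22.31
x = z + v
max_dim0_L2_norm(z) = 6.58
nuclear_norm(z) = 22.44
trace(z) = -0.49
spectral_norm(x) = 9.28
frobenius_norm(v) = 0.25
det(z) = 167.80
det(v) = -0.00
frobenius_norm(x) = 12.02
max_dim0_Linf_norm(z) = 4.82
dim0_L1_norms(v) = [0.17, 0.21, 0.17, 0.23, 0.25]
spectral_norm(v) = 0.17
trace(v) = 0.09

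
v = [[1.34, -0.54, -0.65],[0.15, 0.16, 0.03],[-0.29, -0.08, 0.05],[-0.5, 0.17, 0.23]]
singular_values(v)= [1.7, 0.28, 0.0]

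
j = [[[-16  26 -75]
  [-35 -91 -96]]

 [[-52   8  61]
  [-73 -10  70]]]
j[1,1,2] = 70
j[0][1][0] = -35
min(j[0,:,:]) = -96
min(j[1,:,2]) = 61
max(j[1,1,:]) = 70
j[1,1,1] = -10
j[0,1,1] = -91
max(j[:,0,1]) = 26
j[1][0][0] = -52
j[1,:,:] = [[-52, 8, 61], [-73, -10, 70]]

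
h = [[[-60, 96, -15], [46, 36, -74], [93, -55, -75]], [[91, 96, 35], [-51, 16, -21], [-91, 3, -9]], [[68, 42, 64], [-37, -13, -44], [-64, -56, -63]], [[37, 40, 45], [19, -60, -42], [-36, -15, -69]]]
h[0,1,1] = 36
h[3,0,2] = 45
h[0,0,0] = -60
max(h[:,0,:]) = 96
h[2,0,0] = 68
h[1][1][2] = -21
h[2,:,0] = [68, -37, -64]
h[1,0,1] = 96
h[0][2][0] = 93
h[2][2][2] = -63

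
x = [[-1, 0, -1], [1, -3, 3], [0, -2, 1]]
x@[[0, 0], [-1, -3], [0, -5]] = [[0, 5], [3, -6], [2, 1]]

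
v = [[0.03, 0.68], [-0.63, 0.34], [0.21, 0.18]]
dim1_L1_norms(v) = [0.71, 0.97, 0.39]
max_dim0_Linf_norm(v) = 0.68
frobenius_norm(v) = 1.03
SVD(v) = [[-0.68, 0.63], [-0.73, -0.62], [-0.06, 0.46]] @ diag([0.8387171980586069, 0.5906381816990159]) @ [[0.51,-0.86], [0.86,0.51]]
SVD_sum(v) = [[-0.29, 0.49],[-0.31, 0.53],[-0.02, 0.04]] + [[0.32, 0.19],[-0.32, -0.19],[0.23, 0.14]]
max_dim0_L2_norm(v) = 0.78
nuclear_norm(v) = 1.43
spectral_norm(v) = 0.84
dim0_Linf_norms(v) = [0.63, 0.68]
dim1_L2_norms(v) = [0.68, 0.72, 0.28]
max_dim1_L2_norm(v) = 0.72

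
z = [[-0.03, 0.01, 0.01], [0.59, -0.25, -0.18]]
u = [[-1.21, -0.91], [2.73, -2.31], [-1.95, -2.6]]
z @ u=[[0.04,-0.02], [-1.05,0.51]]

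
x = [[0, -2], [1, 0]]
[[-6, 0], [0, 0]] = x @ [[0, 0], [3, 0]]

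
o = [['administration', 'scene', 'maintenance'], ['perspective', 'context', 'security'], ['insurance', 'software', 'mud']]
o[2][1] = 'software'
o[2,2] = 'mud'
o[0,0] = 'administration'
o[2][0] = 'insurance'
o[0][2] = 'maintenance'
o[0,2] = 'maintenance'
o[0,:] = ['administration', 'scene', 'maintenance']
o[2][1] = 'software'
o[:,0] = ['administration', 'perspective', 'insurance']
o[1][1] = 'context'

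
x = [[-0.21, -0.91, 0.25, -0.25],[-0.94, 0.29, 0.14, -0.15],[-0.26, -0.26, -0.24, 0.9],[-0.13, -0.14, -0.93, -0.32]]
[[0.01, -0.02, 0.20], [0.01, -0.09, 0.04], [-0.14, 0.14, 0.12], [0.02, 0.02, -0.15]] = x@[[0.02, 0.05, -0.09], [0.03, -0.05, -0.18], [0.02, -0.07, 0.17], [-0.14, 0.14, 0.10]]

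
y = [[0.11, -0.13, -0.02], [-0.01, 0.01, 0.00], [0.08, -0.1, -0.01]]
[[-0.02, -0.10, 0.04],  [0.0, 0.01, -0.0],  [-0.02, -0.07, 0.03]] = y@[[0.05,-0.46,0.04], [0.19,0.35,-0.33], [0.17,-0.01,0.13]]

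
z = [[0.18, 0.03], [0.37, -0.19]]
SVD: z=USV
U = [[-0.35, -0.94], [-0.94, 0.35]]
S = [0.44, 0.1]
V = [[-0.93, 0.38], [-0.38, -0.93]]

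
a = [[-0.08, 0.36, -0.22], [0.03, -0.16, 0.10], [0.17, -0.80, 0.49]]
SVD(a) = [[-0.40, -0.58, 0.71],  [0.18, -0.81, -0.55],  [0.90, -0.1, 0.43]] @ diag([1.0629525858867226, 0.005598966811292043, 0.0006721066700093035]) @ [[0.18,-0.84,0.51], [0.94,-0.01,-0.34], [-0.29,-0.54,-0.79]]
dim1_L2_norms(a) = [0.43, 0.19, 0.95]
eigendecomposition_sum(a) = [[-0.08, 0.37, -0.22], [0.04, -0.18, 0.11], [0.19, -0.84, 0.51]] + [[-0.00, 0.00, -0.00], [-0.0, 0.00, -0.00], [-0.00, 0.00, -0.00]] + [[0.0, -0.01, 0.00], [-0.01, 0.02, -0.01], [-0.02, 0.04, -0.02]]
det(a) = -0.00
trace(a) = 0.25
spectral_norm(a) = 1.06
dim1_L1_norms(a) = [0.66, 0.29, 1.46]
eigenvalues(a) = [0.24, -0.0, 0.01]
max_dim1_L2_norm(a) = 0.95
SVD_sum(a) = [[-0.08, 0.36, -0.22], [0.03, -0.16, 0.10], [0.17, -0.8, 0.49]] + [[-0.0, 0.0, 0.0], [-0.0, 0.00, 0.0], [-0.00, 0.00, 0.0]] + [[-0.0, -0.00, -0.00], [0.00, 0.0, 0.0], [-0.00, -0.0, -0.00]]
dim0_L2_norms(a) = [0.19, 0.89, 0.55]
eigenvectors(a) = [[-0.40, 0.51, 0.25], [0.19, 0.53, -0.46], [0.90, 0.68, -0.85]]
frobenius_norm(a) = 1.06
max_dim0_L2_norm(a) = 0.89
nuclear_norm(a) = 1.07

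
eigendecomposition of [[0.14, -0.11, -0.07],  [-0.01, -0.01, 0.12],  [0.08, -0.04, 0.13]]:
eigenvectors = [[(-0.72+0j), (-0.72-0j), (0.54+0j)], [(0.14+0.34j), (0.14-0.34j), (0.84+0j)], [-0.19+0.56j, (-0.19-0.56j), (-0.06+0j)]]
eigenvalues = [(0.14+0.11j), (0.14-0.11j), (-0.02+0j)]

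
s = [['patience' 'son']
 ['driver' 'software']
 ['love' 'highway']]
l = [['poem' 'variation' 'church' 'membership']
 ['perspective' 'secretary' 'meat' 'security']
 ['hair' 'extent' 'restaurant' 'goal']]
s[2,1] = 'highway'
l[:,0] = ['poem', 'perspective', 'hair']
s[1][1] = 'software'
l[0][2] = 'church'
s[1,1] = 'software'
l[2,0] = 'hair'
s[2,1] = 'highway'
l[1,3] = 'security'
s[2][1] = 'highway'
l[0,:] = ['poem', 'variation', 'church', 'membership']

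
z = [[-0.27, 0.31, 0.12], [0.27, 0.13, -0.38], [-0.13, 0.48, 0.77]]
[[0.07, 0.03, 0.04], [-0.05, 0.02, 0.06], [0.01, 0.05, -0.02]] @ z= [[-0.02, 0.04, 0.03], [0.01, 0.02, 0.03], [0.01, 0.0, -0.03]]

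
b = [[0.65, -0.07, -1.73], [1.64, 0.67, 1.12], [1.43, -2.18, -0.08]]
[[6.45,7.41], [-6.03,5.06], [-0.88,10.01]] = b@[[-0.89, 5.13], [-0.03, -1.14], [-4.06, -2.31]]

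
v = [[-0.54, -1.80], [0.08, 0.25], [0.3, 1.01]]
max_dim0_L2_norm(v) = 2.08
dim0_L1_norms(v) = [0.92, 3.06]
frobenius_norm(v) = 2.17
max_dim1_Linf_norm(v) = 1.8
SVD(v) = [[-0.87, 0.13], [0.12, -0.88], [0.49, 0.45]] @ diag([2.1703846370874875, 0.005525132995425657]) @ [[0.29, 0.96], [-0.96, 0.29]]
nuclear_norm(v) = 2.18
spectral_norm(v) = 2.17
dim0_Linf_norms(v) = [0.54, 1.8]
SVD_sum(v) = [[-0.54, -1.80],[0.08, 0.25],[0.3, 1.01]] + [[-0.0, 0.00], [0.00, -0.00], [-0.00, 0.0]]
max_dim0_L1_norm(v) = 3.06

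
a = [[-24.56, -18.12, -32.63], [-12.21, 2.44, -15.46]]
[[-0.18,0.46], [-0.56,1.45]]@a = [[-1.2, 4.38, -1.24], [-3.95, 13.69, -4.14]]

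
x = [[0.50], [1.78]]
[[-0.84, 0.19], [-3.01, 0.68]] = x @ [[-1.69, 0.38]]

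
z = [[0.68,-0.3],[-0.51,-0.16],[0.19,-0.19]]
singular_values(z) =[0.89, 0.34]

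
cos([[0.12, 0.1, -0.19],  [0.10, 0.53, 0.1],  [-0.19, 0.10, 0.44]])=[[0.97, -0.02, 0.05], [-0.02, 0.85, -0.04], [0.05, -0.04, 0.88]]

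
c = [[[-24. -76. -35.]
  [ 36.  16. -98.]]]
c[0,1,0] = 36.0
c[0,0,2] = -35.0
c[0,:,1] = [-76.0, 16.0]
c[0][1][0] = 36.0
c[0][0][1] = -76.0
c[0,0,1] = -76.0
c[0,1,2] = -98.0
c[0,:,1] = [-76.0, 16.0]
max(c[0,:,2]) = -35.0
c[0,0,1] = -76.0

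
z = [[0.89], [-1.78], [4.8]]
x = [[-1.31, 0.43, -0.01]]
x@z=[[-1.98]]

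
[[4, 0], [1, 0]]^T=[[4, 1], [0, 0]]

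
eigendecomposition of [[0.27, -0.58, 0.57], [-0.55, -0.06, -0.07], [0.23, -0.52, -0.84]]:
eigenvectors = [[(0.81+0j), (-0.6-0.14j), -0.60+0.14j], [(-0.52+0j), -0.40-0.16j, (-0.4+0.16j)], [(0.27+0j), 0.66+0.00j, 0.66-0.00j]]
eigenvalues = [(0.83+0j), (-0.73+0.08j), (-0.73-0.08j)]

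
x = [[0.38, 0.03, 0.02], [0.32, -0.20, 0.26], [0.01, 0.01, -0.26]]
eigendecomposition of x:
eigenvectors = [[-0.88,-0.06,0.03],[-0.48,0.99,-0.96],[-0.02,0.13,0.29]]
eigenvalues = [0.4, -0.19, -0.29]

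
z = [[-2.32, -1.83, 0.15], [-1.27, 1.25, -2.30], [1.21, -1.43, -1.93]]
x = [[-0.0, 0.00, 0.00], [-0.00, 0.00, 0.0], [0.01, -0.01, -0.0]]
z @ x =[[0.00, -0.00, 0.0], [-0.02, 0.02, 0.00], [-0.02, 0.02, 0.0]]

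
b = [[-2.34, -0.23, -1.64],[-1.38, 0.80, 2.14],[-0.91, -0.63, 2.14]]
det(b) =-10.012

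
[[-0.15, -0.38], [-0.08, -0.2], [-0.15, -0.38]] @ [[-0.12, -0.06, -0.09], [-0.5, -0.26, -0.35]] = [[0.21,0.11,0.15], [0.11,0.06,0.08], [0.21,0.11,0.15]]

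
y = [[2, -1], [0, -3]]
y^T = [[2, 0], [-1, -3]]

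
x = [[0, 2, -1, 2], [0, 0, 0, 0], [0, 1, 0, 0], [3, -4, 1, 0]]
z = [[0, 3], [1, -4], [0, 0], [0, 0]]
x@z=[[2, -8], [0, 0], [1, -4], [-4, 25]]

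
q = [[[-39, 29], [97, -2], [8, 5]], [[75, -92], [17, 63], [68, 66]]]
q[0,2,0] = 8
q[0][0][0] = -39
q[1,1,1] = 63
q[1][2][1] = 66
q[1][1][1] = 63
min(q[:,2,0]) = 8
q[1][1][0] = 17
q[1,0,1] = -92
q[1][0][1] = -92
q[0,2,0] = 8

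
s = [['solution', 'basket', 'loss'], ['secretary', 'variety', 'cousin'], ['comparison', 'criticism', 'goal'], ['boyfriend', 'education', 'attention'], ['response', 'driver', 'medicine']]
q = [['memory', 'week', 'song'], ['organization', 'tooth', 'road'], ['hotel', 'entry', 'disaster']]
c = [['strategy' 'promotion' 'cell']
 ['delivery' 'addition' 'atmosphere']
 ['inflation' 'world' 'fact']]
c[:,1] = ['promotion', 'addition', 'world']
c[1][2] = 'atmosphere'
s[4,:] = ['response', 'driver', 'medicine']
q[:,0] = ['memory', 'organization', 'hotel']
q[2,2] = 'disaster'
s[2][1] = 'criticism'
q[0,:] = ['memory', 'week', 'song']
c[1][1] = 'addition'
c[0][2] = 'cell'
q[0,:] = ['memory', 'week', 'song']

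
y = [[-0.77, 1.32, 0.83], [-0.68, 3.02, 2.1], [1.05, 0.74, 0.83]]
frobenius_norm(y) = 4.40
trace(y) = 3.08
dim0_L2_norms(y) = [1.47, 3.38, 2.41]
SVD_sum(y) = [[-0.27, 1.34, 0.94], [-0.61, 3.02, 2.13], [-0.15, 0.72, 0.51]] + [[-0.49,-0.01,-0.13], [-0.07,-0.0,-0.02], [1.20,0.02,0.32]] + [[-0.00, -0.01, 0.01], [0.00, 0.01, -0.01], [-0.0, -0.00, 0.01]]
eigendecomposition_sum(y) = [[-0.78,0.27,0.05], [-0.69,0.24,0.04], [0.93,-0.33,-0.06]] + [[-0.02, 0.01, -0.01], [-0.07, 0.04, -0.03], [0.09, -0.05, 0.04]] + [[0.03, 1.04, 0.79], [0.07, 2.74, 2.09], [0.03, 1.12, 0.85]]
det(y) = -0.13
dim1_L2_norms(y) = [1.74, 3.74, 1.53]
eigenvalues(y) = [-0.6, 0.06, 3.62]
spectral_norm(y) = 4.19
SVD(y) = [[-0.4, 0.38, 0.84], [-0.89, 0.05, -0.45], [-0.21, -0.92, 0.32]] @ diag([4.189754216497862, 1.3421794577443669, 0.02266955110789468]) @ [[0.16, -0.81, -0.57], [-0.97, -0.02, -0.25], [-0.19, -0.59, 0.78]]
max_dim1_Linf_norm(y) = 3.02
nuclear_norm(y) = 5.55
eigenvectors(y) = [[-0.56,0.16,0.33], [-0.49,0.6,0.87], [0.67,-0.79,0.36]]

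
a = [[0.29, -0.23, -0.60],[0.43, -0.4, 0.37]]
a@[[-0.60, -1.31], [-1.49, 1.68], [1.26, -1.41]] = [[-0.59, 0.08], [0.8, -1.76]]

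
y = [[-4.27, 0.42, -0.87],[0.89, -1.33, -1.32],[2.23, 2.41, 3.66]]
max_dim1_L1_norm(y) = 8.3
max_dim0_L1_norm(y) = 7.39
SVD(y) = [[-0.61, 0.7, 0.38], [-0.1, -0.54, 0.84], [0.79, 0.47, 0.39]] @ diag([5.821455956136634, 3.7090162665509747, 0.0069917967357815015]) @ [[0.73, 0.3, 0.61], [-0.65, 0.58, 0.49], [-0.20, -0.76, 0.62]]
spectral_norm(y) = 5.82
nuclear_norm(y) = 9.54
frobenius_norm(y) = 6.90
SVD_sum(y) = [[-2.58, -1.08, -2.15], [-0.41, -0.17, -0.34], [3.37, 1.40, 2.80]] + [[-1.68, 1.50, 1.28], [1.30, -1.16, -0.98], [-1.14, 1.01, 0.86]] + [[-0.0, -0.00, 0.00],[-0.00, -0.00, 0.0],[-0.00, -0.0, 0.0]]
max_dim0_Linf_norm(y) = 4.27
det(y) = 0.15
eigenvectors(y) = [[0.92, 0.14, -0.20], [-0.35, 0.36, -0.76], [-0.15, -0.92, 0.62]]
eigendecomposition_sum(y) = [[-4.02, 0.82, -0.3], [1.51, -0.31, 0.11], [0.67, -0.14, 0.05]] + [[-0.24, -0.4, -0.56], [-0.61, -1.00, -1.43], [1.55, 2.53, 3.60]] + [[-0.00, -0.01, -0.00], [-0.01, -0.02, -0.01], [0.01, 0.02, 0.01]]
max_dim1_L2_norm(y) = 4.92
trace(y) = -1.94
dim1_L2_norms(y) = [4.38, 2.07, 4.92]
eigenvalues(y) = [-4.28, 2.36, -0.01]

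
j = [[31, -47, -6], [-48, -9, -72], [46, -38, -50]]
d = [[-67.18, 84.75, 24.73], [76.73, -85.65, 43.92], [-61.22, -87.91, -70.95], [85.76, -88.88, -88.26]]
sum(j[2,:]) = -42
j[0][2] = -6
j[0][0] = 31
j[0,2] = -6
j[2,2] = -50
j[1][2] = -72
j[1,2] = -72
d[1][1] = -85.65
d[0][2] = 24.73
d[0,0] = -67.18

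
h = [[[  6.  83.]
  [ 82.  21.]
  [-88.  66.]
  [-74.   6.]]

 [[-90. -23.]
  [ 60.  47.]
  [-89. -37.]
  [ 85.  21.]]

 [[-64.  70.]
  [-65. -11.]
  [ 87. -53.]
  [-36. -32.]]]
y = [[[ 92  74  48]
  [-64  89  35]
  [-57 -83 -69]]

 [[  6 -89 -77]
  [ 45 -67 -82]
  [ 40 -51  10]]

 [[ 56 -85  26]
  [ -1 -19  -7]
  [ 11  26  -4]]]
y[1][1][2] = -82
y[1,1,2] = -82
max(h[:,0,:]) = 83.0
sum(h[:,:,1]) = 158.0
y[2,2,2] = -4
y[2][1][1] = -19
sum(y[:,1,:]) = -71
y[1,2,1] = -51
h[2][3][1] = -32.0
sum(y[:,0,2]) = -3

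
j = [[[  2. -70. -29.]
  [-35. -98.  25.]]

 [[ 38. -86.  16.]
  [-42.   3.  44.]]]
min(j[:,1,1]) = -98.0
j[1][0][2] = 16.0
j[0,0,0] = 2.0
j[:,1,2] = [25.0, 44.0]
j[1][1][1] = 3.0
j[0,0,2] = -29.0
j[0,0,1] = -70.0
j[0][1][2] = 25.0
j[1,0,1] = -86.0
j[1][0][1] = -86.0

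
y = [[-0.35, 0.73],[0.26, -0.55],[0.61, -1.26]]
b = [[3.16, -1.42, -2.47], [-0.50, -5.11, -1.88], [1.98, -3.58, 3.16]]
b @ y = [[-2.98, 6.2],  [-2.30, 4.81],  [0.3, -0.57]]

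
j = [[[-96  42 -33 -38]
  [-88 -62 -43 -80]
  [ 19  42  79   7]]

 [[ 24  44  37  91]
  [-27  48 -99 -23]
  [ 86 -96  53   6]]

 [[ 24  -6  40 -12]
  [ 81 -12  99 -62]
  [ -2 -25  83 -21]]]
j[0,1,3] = -80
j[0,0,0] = -96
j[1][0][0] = 24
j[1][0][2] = 37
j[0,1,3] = -80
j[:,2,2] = [79, 53, 83]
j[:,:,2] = [[-33, -43, 79], [37, -99, 53], [40, 99, 83]]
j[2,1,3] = -62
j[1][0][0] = 24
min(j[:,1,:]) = -99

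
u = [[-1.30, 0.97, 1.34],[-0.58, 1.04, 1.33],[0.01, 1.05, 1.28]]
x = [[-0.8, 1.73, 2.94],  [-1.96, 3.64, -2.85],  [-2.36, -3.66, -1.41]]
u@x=[[-4.02, -3.62, -8.48],[-4.71, -2.09, -6.54],[-5.09, -0.85, -4.77]]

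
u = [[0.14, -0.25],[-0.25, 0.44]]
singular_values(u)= [0.58, 0.0]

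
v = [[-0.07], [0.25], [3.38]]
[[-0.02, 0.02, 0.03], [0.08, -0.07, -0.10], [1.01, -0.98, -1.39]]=v @[[0.3, -0.29, -0.41]]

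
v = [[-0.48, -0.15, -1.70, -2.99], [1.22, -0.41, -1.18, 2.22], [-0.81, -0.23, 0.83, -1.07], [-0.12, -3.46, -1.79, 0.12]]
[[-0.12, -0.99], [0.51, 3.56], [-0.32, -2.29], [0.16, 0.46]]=v @[[0.06, 0.63], [0.04, 0.40], [-0.16, -1.02], [0.12, 0.79]]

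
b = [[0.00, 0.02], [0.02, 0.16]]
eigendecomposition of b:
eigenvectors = [[-0.99, -0.12], [0.12, -0.99]]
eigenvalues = [-0.0, 0.16]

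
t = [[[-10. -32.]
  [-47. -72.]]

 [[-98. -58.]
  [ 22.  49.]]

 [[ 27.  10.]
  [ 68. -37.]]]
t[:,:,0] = [[-10.0, -47.0], [-98.0, 22.0], [27.0, 68.0]]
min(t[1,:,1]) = -58.0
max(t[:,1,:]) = 68.0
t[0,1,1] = -72.0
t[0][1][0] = -47.0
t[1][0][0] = -98.0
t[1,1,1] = 49.0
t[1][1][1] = 49.0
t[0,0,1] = -32.0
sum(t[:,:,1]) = -140.0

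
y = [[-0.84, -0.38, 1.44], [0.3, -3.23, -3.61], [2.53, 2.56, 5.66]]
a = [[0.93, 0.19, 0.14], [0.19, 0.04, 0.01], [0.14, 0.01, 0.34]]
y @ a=[[-0.65, -0.16, 0.37], [-0.84, -0.11, -1.22], [3.63, 0.64, 2.3]]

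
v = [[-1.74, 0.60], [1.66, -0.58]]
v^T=[[-1.74, 1.66], [0.60, -0.58]]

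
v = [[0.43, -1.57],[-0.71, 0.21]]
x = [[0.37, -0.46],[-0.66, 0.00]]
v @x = [[1.2, -0.2], [-0.4, 0.33]]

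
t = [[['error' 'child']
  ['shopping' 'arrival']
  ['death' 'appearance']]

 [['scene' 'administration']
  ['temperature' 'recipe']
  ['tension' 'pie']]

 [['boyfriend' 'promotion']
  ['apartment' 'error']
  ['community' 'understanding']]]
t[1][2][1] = 'pie'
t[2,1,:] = ['apartment', 'error']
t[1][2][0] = 'tension'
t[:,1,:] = [['shopping', 'arrival'], ['temperature', 'recipe'], ['apartment', 'error']]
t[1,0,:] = ['scene', 'administration']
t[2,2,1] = 'understanding'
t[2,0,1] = 'promotion'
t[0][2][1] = 'appearance'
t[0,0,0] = 'error'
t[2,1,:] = ['apartment', 'error']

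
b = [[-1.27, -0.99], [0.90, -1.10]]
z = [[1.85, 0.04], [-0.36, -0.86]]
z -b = [[3.12,1.03], [-1.26,0.24]]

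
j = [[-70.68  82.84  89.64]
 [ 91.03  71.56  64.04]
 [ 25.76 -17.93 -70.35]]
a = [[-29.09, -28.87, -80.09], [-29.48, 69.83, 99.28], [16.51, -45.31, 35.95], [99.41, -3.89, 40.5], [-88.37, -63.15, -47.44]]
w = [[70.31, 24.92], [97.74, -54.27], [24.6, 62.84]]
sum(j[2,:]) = -62.519999999999996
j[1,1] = 71.56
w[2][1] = 62.84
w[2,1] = 62.84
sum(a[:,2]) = 48.2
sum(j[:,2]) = 83.33000000000001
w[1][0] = 97.74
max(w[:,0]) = 97.74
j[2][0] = 25.76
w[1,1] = -54.27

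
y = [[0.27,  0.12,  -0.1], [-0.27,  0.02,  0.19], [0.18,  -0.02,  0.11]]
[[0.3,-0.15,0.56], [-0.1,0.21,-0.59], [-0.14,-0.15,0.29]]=y@[[-0.05, -0.77, 1.88], [1.94, 0.48, 0.12], [-0.81, -0.05, -0.42]]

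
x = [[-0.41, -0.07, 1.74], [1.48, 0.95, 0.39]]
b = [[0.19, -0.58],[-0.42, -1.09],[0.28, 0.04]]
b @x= [[-0.94, -0.56, 0.10], [-1.44, -1.01, -1.16], [-0.06, 0.02, 0.5]]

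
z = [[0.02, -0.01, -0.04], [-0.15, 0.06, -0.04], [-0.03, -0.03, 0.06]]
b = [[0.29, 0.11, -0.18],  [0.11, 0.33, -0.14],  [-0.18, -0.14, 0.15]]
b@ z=[[-0.01, 0.01, -0.03], [-0.04, 0.02, -0.03], [0.01, -0.01, 0.02]]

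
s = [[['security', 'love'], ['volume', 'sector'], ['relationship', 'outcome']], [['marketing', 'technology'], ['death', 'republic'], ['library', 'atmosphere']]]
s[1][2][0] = 'library'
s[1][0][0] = 'marketing'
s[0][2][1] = 'outcome'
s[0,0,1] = 'love'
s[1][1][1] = 'republic'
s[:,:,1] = [['love', 'sector', 'outcome'], ['technology', 'republic', 'atmosphere']]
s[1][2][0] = 'library'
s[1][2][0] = 'library'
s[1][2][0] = 'library'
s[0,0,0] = 'security'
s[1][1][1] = 'republic'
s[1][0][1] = 'technology'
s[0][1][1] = 'sector'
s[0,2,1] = 'outcome'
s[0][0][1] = 'love'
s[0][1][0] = 'volume'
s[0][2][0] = 'relationship'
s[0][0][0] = 'security'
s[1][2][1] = 'atmosphere'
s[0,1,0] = 'volume'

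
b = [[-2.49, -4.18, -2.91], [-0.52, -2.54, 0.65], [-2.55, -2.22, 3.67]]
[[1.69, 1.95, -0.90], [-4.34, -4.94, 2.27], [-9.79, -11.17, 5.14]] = b @ [[-0.26,-0.30,0.14],[1.22,1.39,-0.64],[-2.11,-2.41,1.11]]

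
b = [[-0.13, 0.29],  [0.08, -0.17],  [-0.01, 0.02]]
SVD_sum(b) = [[-0.13, 0.29],  [0.08, -0.17],  [-0.01, 0.02]] + [[0.00, 0.00], [0.0, 0.0], [-0.0, -0.00]]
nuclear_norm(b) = 0.37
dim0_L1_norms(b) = [0.22, 0.48]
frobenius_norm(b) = 0.37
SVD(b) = [[-0.86, -0.50], [0.51, -0.82], [-0.06, 0.27]] @ diag([0.369851893744227, 0.0030946233710985884]) @ [[0.41,-0.91], [-0.91,-0.41]]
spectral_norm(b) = 0.37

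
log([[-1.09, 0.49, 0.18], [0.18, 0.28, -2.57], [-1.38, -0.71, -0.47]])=[[0.83, 0.70, 1.63], [-3.40, 0.30, -1.38], [-2.52, 0.32, 0.25]]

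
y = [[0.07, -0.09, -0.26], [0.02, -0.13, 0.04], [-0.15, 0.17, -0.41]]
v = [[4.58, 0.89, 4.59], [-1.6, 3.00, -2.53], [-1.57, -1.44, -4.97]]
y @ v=[[0.87,0.17,1.84], [0.24,-0.43,0.22], [-0.32,0.97,0.92]]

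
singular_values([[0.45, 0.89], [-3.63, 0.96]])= [3.76, 0.97]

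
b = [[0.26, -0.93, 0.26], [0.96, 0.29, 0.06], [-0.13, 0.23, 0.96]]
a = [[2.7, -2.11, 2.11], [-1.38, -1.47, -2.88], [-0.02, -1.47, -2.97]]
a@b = [[-1.60, -2.64, 2.6], [-1.40, 0.19, -3.21], [-1.03, -1.09, -2.94]]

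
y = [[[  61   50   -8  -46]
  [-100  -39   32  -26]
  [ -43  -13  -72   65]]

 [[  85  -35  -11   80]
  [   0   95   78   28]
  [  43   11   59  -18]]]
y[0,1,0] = -100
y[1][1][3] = 28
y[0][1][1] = -39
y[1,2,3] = -18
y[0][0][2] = -8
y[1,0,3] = 80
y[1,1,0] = 0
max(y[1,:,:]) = 95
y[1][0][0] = 85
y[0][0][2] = -8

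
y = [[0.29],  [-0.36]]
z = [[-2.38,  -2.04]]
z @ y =[[0.04]]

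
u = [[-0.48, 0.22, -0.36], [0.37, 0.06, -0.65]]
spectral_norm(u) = 0.77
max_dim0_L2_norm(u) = 0.74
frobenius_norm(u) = 0.99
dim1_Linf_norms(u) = [0.48, 0.65]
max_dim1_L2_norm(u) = 0.75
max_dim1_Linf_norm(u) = 0.65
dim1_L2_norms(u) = [0.64, 0.75]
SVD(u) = [[0.36, 0.93],[0.93, -0.36]] @ diag([0.7679300653158544, 0.6178053211036527]) @ [[0.23, 0.18, -0.96],[-0.94, 0.30, -0.17]]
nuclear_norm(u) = 1.39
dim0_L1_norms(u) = [0.85, 0.28, 1.01]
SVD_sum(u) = [[0.06, 0.05, -0.26], [0.16, 0.13, -0.69]] + [[-0.54, 0.17, -0.10], [0.21, -0.07, 0.04]]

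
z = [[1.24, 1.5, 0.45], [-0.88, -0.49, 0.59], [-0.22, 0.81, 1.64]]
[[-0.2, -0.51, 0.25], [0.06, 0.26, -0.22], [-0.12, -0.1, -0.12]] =z @ [[-0.24, -0.35, 0.24], [0.11, -0.02, -0.02], [-0.16, -0.10, -0.03]]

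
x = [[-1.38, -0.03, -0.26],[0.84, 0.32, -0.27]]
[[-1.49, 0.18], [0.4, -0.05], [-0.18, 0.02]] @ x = [[2.21, 0.10, 0.34], [-0.59, -0.03, -0.09], [0.27, 0.01, 0.04]]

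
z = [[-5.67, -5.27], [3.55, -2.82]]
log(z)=[[0.94, -3.07], [2.07, 2.6]]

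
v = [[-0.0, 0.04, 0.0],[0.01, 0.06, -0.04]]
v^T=[[-0.0, 0.01], [0.04, 0.06], [0.00, -0.04]]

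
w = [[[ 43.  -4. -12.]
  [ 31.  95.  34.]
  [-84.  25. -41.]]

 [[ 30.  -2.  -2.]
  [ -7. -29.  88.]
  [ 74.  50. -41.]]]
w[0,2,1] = 25.0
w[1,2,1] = 50.0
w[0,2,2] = -41.0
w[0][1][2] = 34.0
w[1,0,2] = -2.0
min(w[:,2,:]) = -84.0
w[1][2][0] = 74.0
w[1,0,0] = 30.0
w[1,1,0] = -7.0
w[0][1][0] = 31.0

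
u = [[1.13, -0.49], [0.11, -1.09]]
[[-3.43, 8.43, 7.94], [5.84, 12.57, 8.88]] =u @ [[-5.6, 2.57, 3.65],[-5.92, -11.27, -7.78]]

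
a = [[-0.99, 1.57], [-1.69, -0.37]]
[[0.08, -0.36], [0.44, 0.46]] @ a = [[0.53,0.26], [-1.21,0.52]]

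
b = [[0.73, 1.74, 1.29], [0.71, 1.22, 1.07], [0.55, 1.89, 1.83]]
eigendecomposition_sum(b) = [[0.67,  1.61,  1.44], [0.54,  1.3,  1.16], [0.77,  1.86,  1.66]] + [[0.14, 0.03, -0.14], [0.09, 0.02, -0.10], [-0.17, -0.04, 0.17]] + [[-0.07, 0.10, -0.01], [0.08, -0.1, 0.01], [-0.05, 0.07, -0.0]]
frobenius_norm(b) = 3.95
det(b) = -0.22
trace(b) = 3.78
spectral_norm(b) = 3.93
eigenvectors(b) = [[-0.58, -0.58, 0.62], [-0.47, -0.40, -0.65], [-0.67, 0.71, 0.44]]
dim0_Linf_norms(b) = [0.73, 1.89, 1.83]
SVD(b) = [[-0.58, -0.44, -0.69], [-0.45, -0.53, 0.72], [-0.68, 0.72, 0.11]] @ diag([3.9285633163935736, 0.3575558411070171, 0.155061567053125]) @ [[-0.28, -0.72, -0.63], [-0.84, -0.13, 0.53], [0.46, -0.68, 0.57]]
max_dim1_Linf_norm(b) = 1.89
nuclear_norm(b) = 4.44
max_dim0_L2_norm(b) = 2.84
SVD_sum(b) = [[0.65, 1.65, 1.43], [0.5, 1.27, 1.11], [0.76, 1.93, 1.68]] + [[0.13, 0.02, -0.08], [0.16, 0.02, -0.1], [-0.22, -0.03, 0.14]] + [[-0.05,0.07,-0.06],[0.05,-0.08,0.06],[0.01,-0.01,0.01]]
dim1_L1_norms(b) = [3.76, 3.0, 4.27]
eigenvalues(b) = [3.63, 0.33, -0.18]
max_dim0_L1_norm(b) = 4.85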